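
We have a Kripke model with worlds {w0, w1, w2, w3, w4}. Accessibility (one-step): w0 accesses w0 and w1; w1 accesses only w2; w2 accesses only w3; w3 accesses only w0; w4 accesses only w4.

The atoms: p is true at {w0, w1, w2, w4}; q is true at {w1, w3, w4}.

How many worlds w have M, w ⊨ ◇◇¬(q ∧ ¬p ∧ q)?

w0: successors {w0, w1}; ◇¬(q ∧ ¬p ∧ q) there: w0:T, w1:T. ✓
w1: successors {w2}; ◇¬(q ∧ ¬p ∧ q) there: w2:F. ✗
w2: successors {w3}; ◇¬(q ∧ ¬p ∧ q) there: w3:T. ✓
w3: successors {w0}; ◇¬(q ∧ ¬p ∧ q) there: w0:T. ✓
w4: successors {w4}; ◇¬(q ∧ ¬p ∧ q) there: w4:T. ✓
Satisfying worlds: {w0, w2, w3, w4}.

4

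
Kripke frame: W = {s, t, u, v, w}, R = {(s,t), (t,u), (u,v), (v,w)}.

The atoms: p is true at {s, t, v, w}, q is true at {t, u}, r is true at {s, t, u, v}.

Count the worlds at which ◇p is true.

3

s: successors {t}; p there: t:T. ✓
t: successors {u}; p there: u:F. ✗
u: successors {v}; p there: v:T. ✓
v: successors {w}; p there: w:T. ✓
w: no successors, so ◇p fails. ✗
Satisfying worlds: {s, u, v}.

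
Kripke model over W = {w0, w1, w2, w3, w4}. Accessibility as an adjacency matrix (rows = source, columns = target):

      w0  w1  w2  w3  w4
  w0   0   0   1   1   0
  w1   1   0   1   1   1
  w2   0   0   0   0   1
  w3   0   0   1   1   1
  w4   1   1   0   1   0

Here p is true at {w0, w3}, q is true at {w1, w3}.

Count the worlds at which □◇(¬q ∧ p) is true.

1

w0: successors {w2, w3}; ◇(¬q ∧ p) there: w2:F, w3:F. ✗
w1: successors {w0, w2, w3, w4}; ◇(¬q ∧ p) there: w0:F, w2:F, w3:F, w4:T. ✗
w2: successors {w4}; ◇(¬q ∧ p) there: w4:T. ✓
w3: successors {w2, w3, w4}; ◇(¬q ∧ p) there: w2:F, w3:F, w4:T. ✗
w4: successors {w0, w1, w3}; ◇(¬q ∧ p) there: w0:F, w1:T, w3:F. ✗
Satisfying worlds: {w2}.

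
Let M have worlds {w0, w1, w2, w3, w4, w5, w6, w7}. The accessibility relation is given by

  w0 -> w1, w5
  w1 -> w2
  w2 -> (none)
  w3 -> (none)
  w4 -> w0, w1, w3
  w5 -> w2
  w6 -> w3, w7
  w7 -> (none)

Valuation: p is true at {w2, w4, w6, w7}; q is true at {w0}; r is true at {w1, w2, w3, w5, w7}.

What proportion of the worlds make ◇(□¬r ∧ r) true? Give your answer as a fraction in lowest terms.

w0: successors {w1, w5}; □¬r ∧ r there: w1:F, w5:F. ✗
w1: successors {w2}; □¬r ∧ r there: w2:T. ✓
w2: no successors, so ◇(□¬r ∧ r) fails. ✗
w3: no successors, so ◇(□¬r ∧ r) fails. ✗
w4: successors {w0, w1, w3}; □¬r ∧ r there: w0:F, w1:F, w3:T. ✓
w5: successors {w2}; □¬r ∧ r there: w2:T. ✓
w6: successors {w3, w7}; □¬r ∧ r there: w3:T, w7:T. ✓
w7: no successors, so ◇(□¬r ∧ r) fails. ✗
That's 4 of 8 worlds, so 4/8 = 1/2.

1/2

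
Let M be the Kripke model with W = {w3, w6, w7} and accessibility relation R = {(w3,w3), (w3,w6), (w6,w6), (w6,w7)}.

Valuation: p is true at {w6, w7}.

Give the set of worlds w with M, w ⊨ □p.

{w6, w7}

w3: successors {w3, w6}; p there: w3:F, w6:T. ✗
w6: successors {w6, w7}; p there: w6:T, w7:T. ✓
w7: no successors, so □p holds vacuously. ✓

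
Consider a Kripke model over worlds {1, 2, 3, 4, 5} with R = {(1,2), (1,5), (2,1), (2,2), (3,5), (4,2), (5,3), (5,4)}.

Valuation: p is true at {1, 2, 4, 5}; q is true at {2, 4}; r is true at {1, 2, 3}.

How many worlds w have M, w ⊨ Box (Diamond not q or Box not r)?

1: successors {2, 5}; Diamond not q or Box not r there: 2:T, 5:T. ✓
2: successors {1, 2}; Diamond not q or Box not r there: 1:T, 2:T. ✓
3: successors {5}; Diamond not q or Box not r there: 5:T. ✓
4: successors {2}; Diamond not q or Box not r there: 2:T. ✓
5: successors {3, 4}; Diamond not q or Box not r there: 3:T, 4:F. ✗
Satisfying worlds: {1, 2, 3, 4}.

4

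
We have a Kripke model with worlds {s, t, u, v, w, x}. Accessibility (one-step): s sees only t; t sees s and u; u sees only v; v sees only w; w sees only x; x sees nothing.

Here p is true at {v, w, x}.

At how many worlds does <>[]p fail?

s: successors {t}; []p there: t:F. ✗
t: successors {s, u}; []p there: s:F, u:T. ✓
u: successors {v}; []p there: v:T. ✓
v: successors {w}; []p there: w:T. ✓
w: successors {x}; []p there: x:T. ✓
x: no successors, so <>[]p fails. ✗
Satisfying worlds: {t, u, v, w}.
So <>[]p fails at the other 2 worlds.

2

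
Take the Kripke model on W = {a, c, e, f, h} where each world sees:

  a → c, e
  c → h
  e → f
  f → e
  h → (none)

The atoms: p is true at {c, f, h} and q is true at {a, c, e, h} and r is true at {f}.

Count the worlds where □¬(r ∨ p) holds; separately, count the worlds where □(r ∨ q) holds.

For □¬(r ∨ p):
a: successors {c, e}; ¬(r ∨ p) there: c:F, e:T. ✗
c: successors {h}; ¬(r ∨ p) there: h:F. ✗
e: successors {f}; ¬(r ∨ p) there: f:F. ✗
f: successors {e}; ¬(r ∨ p) there: e:T. ✓
h: no successors, so □¬(r ∨ p) holds vacuously. ✓
— 2 worlds.
For □(r ∨ q):
a: successors {c, e}; r ∨ q there: c:T, e:T. ✓
c: successors {h}; r ∨ q there: h:T. ✓
e: successors {f}; r ∨ q there: f:T. ✓
f: successors {e}; r ∨ q there: e:T. ✓
h: no successors, so □(r ∨ q) holds vacuously. ✓
— 5 worlds.

2 and 5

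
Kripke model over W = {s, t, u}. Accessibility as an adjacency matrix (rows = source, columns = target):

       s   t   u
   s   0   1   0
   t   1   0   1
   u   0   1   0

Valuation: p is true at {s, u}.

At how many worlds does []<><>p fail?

s: successors {t}; <><>p there: t:F. ✗
t: successors {s, u}; <><>p there: s:T, u:T. ✓
u: successors {t}; <><>p there: t:F. ✗
Satisfying worlds: {t}.
So []<><>p fails at the other 2 worlds.

2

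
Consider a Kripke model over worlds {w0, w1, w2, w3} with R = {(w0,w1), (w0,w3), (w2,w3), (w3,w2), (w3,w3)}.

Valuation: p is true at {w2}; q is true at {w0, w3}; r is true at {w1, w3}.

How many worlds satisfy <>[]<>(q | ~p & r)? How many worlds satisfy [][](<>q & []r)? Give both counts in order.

3 and 1

For <>[]<>(q | ~p & r):
w0: successors {w1, w3}; []<>(q | ~p & r) there: w1:T, w3:T. ✓
w1: no successors, so <>[]<>(q | ~p & r) fails. ✗
w2: successors {w3}; []<>(q | ~p & r) there: w3:T. ✓
w3: successors {w2, w3}; []<>(q | ~p & r) there: w2:T, w3:T. ✓
— 3 worlds.
For [][](<>q & []r):
w0: successors {w1, w3}; [](<>q & []r) there: w1:T, w3:F. ✗
w1: no successors, so [][](<>q & []r) holds vacuously. ✓
w2: successors {w3}; [](<>q & []r) there: w3:F. ✗
w3: successors {w2, w3}; [](<>q & []r) there: w2:F, w3:F. ✗
— 1 world.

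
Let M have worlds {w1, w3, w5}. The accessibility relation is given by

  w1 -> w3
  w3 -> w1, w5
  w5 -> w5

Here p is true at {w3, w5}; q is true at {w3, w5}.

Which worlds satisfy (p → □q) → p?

w1: p → □q is T, p is F. ✗
w3: p → □q is F, p is T. ✓
w5: p → □q is T, p is T. ✓

{w3, w5}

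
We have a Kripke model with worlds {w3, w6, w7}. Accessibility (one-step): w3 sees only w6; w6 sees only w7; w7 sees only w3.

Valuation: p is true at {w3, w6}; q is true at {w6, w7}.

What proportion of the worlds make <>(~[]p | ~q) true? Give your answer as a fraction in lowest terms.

2/3

w3: successors {w6}; ~[]p | ~q there: w6:T. ✓
w6: successors {w7}; ~[]p | ~q there: w7:F. ✗
w7: successors {w3}; ~[]p | ~q there: w3:T. ✓
That's 2 of 3 worlds, so 2/3.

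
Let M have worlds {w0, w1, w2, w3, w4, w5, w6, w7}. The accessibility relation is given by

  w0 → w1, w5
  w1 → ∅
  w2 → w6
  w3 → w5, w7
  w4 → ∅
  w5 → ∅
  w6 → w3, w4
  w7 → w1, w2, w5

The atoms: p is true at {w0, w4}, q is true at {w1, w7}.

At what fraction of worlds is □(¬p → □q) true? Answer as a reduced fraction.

1/2

w0: successors {w1, w5}; ¬p → □q there: w1:T, w5:T. ✓
w1: no successors, so □(¬p → □q) holds vacuously. ✓
w2: successors {w6}; ¬p → □q there: w6:F. ✗
w3: successors {w5, w7}; ¬p → □q there: w5:T, w7:F. ✗
w4: no successors, so □(¬p → □q) holds vacuously. ✓
w5: no successors, so □(¬p → □q) holds vacuously. ✓
w6: successors {w3, w4}; ¬p → □q there: w3:F, w4:T. ✗
w7: successors {w1, w2, w5}; ¬p → □q there: w1:T, w2:F, w5:T. ✗
That's 4 of 8 worlds, so 4/8 = 1/2.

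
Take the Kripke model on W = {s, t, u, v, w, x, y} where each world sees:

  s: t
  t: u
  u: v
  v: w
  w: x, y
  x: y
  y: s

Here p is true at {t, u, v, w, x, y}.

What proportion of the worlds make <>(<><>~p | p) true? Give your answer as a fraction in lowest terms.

s: successors {t}; <><>~p | p there: t:T. ✓
t: successors {u}; <><>~p | p there: u:T. ✓
u: successors {v}; <><>~p | p there: v:T. ✓
v: successors {w}; <><>~p | p there: w:T. ✓
w: successors {x, y}; <><>~p | p there: x:T, y:T. ✓
x: successors {y}; <><>~p | p there: y:T. ✓
y: successors {s}; <><>~p | p there: s:F. ✗
That's 6 of 7 worlds, so 6/7.

6/7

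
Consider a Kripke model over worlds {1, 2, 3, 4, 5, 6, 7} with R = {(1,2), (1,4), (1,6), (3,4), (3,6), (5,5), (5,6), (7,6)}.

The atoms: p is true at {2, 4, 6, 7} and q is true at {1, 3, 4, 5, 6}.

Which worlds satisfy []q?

1: successors {2, 4, 6}; q there: 2:F, 4:T, 6:T. ✗
2: no successors, so []q holds vacuously. ✓
3: successors {4, 6}; q there: 4:T, 6:T. ✓
4: no successors, so []q holds vacuously. ✓
5: successors {5, 6}; q there: 5:T, 6:T. ✓
6: no successors, so []q holds vacuously. ✓
7: successors {6}; q there: 6:T. ✓

{2, 3, 4, 5, 6, 7}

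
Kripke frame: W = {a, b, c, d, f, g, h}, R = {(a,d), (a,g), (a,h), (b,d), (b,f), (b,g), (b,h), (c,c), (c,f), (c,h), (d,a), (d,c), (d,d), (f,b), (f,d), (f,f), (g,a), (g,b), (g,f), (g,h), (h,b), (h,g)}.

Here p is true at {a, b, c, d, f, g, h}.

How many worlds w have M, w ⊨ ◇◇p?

a: successors {d, g, h}; ◇p there: d:T, g:T, h:T. ✓
b: successors {d, f, g, h}; ◇p there: d:T, f:T, g:T, h:T. ✓
c: successors {c, f, h}; ◇p there: c:T, f:T, h:T. ✓
d: successors {a, c, d}; ◇p there: a:T, c:T, d:T. ✓
f: successors {b, d, f}; ◇p there: b:T, d:T, f:T. ✓
g: successors {a, b, f, h}; ◇p there: a:T, b:T, f:T, h:T. ✓
h: successors {b, g}; ◇p there: b:T, g:T. ✓
Satisfying worlds: {a, b, c, d, f, g, h}.

7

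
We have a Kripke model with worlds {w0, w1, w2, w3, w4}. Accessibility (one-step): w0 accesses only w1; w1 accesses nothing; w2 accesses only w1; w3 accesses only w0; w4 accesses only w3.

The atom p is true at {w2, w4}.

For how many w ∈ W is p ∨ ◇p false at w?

w0: p is F, ◇p is F. ✗
w1: p is F, ◇p is F. ✗
w2: p is T, ◇p is F. ✓
w3: p is F, ◇p is F. ✗
w4: p is T, ◇p is F. ✓
Satisfying worlds: {w2, w4}.
So p ∨ ◇p fails at the other 3 worlds.

3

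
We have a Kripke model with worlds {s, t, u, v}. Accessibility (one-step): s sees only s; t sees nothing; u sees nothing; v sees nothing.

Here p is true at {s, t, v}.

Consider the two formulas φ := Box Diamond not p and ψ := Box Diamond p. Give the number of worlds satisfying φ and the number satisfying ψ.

For Box Diamond not p:
s: successors {s}; Diamond not p there: s:F. ✗
t: no successors, so Box Diamond not p holds vacuously. ✓
u: no successors, so Box Diamond not p holds vacuously. ✓
v: no successors, so Box Diamond not p holds vacuously. ✓
— 3 worlds.
For Box Diamond p:
s: successors {s}; Diamond p there: s:T. ✓
t: no successors, so Box Diamond p holds vacuously. ✓
u: no successors, so Box Diamond p holds vacuously. ✓
v: no successors, so Box Diamond p holds vacuously. ✓
— 4 worlds.

3 and 4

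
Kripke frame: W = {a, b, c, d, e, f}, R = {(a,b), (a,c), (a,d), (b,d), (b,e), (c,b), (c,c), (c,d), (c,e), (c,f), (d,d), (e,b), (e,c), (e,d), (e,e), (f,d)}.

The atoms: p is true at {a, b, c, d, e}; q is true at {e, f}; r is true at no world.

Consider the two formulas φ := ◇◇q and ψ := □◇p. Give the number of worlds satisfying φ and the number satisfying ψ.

For ◇◇q:
a: successors {b, c, d}; ◇q there: b:T, c:T, d:F. ✓
b: successors {d, e}; ◇q there: d:F, e:T. ✓
c: successors {b, c, d, e, f}; ◇q there: b:T, c:T, d:F, e:T, f:F. ✓
d: successors {d}; ◇q there: d:F. ✗
e: successors {b, c, d, e}; ◇q there: b:T, c:T, d:F, e:T. ✓
f: successors {d}; ◇q there: d:F. ✗
— 4 worlds.
For □◇p:
a: successors {b, c, d}; ◇p there: b:T, c:T, d:T. ✓
b: successors {d, e}; ◇p there: d:T, e:T. ✓
c: successors {b, c, d, e, f}; ◇p there: b:T, c:T, d:T, e:T, f:T. ✓
d: successors {d}; ◇p there: d:T. ✓
e: successors {b, c, d, e}; ◇p there: b:T, c:T, d:T, e:T. ✓
f: successors {d}; ◇p there: d:T. ✓
— 6 worlds.

4 and 6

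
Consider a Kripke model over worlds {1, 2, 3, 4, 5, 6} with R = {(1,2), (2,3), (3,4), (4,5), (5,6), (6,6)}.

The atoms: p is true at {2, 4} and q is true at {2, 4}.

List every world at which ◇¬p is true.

1: successors {2}; ¬p there: 2:F. ✗
2: successors {3}; ¬p there: 3:T. ✓
3: successors {4}; ¬p there: 4:F. ✗
4: successors {5}; ¬p there: 5:T. ✓
5: successors {6}; ¬p there: 6:T. ✓
6: successors {6}; ¬p there: 6:T. ✓

{2, 4, 5, 6}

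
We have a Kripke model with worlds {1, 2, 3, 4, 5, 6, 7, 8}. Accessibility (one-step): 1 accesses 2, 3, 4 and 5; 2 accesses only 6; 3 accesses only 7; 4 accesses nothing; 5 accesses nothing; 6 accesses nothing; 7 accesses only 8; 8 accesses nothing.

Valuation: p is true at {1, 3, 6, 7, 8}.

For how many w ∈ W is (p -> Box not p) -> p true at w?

1: p -> Box not p is F, p is T. ✓
2: p -> Box not p is T, p is F. ✗
3: p -> Box not p is F, p is T. ✓
4: p -> Box not p is T, p is F. ✗
5: p -> Box not p is T, p is F. ✗
6: p -> Box not p is T, p is T. ✓
7: p -> Box not p is F, p is T. ✓
8: p -> Box not p is T, p is T. ✓
Satisfying worlds: {1, 3, 6, 7, 8}.

5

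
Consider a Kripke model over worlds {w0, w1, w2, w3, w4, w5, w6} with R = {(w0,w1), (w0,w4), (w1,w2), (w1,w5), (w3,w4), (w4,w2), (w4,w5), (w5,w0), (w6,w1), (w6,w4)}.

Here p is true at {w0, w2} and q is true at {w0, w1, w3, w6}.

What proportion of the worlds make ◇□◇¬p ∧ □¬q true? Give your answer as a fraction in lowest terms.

2/7

w0: ◇□◇¬p is F, □¬q is F. ✗
w1: ◇□◇¬p is T, □¬q is T. ✓
w2: ◇□◇¬p is F, □¬q is T. ✗
w3: ◇□◇¬p is F, □¬q is T. ✗
w4: ◇□◇¬p is T, □¬q is T. ✓
w5: ◇□◇¬p is T, □¬q is F. ✗
w6: ◇□◇¬p is F, □¬q is F. ✗
That's 2 of 7 worlds, so 2/7.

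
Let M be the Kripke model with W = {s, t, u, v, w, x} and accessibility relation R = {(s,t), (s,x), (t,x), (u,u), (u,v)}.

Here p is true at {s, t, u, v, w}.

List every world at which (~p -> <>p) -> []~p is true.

s: ~p -> <>p is T, []~p is F. ✗
t: ~p -> <>p is T, []~p is T. ✓
u: ~p -> <>p is T, []~p is F. ✗
v: ~p -> <>p is T, []~p is T. ✓
w: ~p -> <>p is T, []~p is T. ✓
x: ~p -> <>p is F, []~p is T. ✓

{t, v, w, x}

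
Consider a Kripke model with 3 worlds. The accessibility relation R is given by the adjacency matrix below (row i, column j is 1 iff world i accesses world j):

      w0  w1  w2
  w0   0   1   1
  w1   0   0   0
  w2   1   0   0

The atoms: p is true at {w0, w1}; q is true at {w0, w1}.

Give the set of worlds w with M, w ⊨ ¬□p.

w0: □p is F. ✓
w1: □p is T. ✗
w2: □p is T. ✗

{w0}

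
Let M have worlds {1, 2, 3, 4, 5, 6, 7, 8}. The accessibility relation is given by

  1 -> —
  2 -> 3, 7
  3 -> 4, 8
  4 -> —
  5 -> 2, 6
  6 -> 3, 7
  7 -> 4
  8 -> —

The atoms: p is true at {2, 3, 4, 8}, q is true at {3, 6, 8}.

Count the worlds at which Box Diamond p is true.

1: no successors, so Box Diamond p holds vacuously. ✓
2: successors {3, 7}; Diamond p there: 3:T, 7:T. ✓
3: successors {4, 8}; Diamond p there: 4:F, 8:F. ✗
4: no successors, so Box Diamond p holds vacuously. ✓
5: successors {2, 6}; Diamond p there: 2:T, 6:T. ✓
6: successors {3, 7}; Diamond p there: 3:T, 7:T. ✓
7: successors {4}; Diamond p there: 4:F. ✗
8: no successors, so Box Diamond p holds vacuously. ✓
Satisfying worlds: {1, 2, 4, 5, 6, 8}.

6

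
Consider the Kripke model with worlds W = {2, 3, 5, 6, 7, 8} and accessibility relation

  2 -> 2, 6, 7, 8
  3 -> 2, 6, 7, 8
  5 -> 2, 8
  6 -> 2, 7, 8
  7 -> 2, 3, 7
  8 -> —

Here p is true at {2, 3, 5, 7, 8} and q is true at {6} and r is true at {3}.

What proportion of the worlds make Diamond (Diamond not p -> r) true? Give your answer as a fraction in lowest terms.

5/6

2: successors {2, 6, 7, 8}; Diamond not p -> r there: 2:F, 6:T, 7:T, 8:T. ✓
3: successors {2, 6, 7, 8}; Diamond not p -> r there: 2:F, 6:T, 7:T, 8:T. ✓
5: successors {2, 8}; Diamond not p -> r there: 2:F, 8:T. ✓
6: successors {2, 7, 8}; Diamond not p -> r there: 2:F, 7:T, 8:T. ✓
7: successors {2, 3, 7}; Diamond not p -> r there: 2:F, 3:T, 7:T. ✓
8: no successors, so Diamond (Diamond not p -> r) fails. ✗
That's 5 of 6 worlds, so 5/6.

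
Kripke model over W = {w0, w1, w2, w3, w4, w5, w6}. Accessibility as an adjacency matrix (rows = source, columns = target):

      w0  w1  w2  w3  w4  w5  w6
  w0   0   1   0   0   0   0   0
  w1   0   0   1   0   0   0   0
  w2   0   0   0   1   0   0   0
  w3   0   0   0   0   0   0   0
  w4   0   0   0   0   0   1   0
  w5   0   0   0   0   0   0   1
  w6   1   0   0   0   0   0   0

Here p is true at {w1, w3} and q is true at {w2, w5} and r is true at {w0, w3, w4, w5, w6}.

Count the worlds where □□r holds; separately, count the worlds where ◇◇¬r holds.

For □□r:
w0: successors {w1}; □r there: w1:F. ✗
w1: successors {w2}; □r there: w2:T. ✓
w2: successors {w3}; □r there: w3:T. ✓
w3: no successors, so □□r holds vacuously. ✓
w4: successors {w5}; □r there: w5:T. ✓
w5: successors {w6}; □r there: w6:T. ✓
w6: successors {w0}; □r there: w0:F. ✗
— 5 worlds.
For ◇◇¬r:
w0: successors {w1}; ◇¬r there: w1:T. ✓
w1: successors {w2}; ◇¬r there: w2:F. ✗
w2: successors {w3}; ◇¬r there: w3:F. ✗
w3: no successors, so ◇◇¬r fails. ✗
w4: successors {w5}; ◇¬r there: w5:F. ✗
w5: successors {w6}; ◇¬r there: w6:F. ✗
w6: successors {w0}; ◇¬r there: w0:T. ✓
— 2 worlds.

5 and 2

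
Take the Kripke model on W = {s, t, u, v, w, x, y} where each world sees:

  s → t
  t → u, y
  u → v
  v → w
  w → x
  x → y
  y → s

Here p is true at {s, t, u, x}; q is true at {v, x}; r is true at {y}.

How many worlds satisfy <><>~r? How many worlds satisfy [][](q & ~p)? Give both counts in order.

For <><>~r:
s: successors {t}; <>~r there: t:T. ✓
t: successors {u, y}; <>~r there: u:T, y:T. ✓
u: successors {v}; <>~r there: v:T. ✓
v: successors {w}; <>~r there: w:T. ✓
w: successors {x}; <>~r there: x:F. ✗
x: successors {y}; <>~r there: y:T. ✓
y: successors {s}; <>~r there: s:T. ✓
— 6 worlds.
For [][](q & ~p):
s: successors {t}; [](q & ~p) there: t:F. ✗
t: successors {u, y}; [](q & ~p) there: u:T, y:F. ✗
u: successors {v}; [](q & ~p) there: v:F. ✗
v: successors {w}; [](q & ~p) there: w:F. ✗
w: successors {x}; [](q & ~p) there: x:F. ✗
x: successors {y}; [](q & ~p) there: y:F. ✗
y: successors {s}; [](q & ~p) there: s:F. ✗
— 0 worlds.

6 and 0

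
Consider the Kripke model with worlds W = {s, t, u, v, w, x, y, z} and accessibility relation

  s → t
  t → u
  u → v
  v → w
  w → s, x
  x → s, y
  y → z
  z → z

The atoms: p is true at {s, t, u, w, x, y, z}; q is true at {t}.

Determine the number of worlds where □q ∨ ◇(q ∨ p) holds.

s: □q is T, ◇(q ∨ p) is T. ✓
t: □q is F, ◇(q ∨ p) is T. ✓
u: □q is F, ◇(q ∨ p) is F. ✗
v: □q is F, ◇(q ∨ p) is T. ✓
w: □q is F, ◇(q ∨ p) is T. ✓
x: □q is F, ◇(q ∨ p) is T. ✓
y: □q is F, ◇(q ∨ p) is T. ✓
z: □q is F, ◇(q ∨ p) is T. ✓
Satisfying worlds: {s, t, v, w, x, y, z}.

7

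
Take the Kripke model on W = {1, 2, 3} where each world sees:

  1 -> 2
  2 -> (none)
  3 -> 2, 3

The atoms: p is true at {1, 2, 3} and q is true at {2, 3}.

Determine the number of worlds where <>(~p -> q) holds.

1: successors {2}; ~p -> q there: 2:T. ✓
2: no successors, so <>(~p -> q) fails. ✗
3: successors {2, 3}; ~p -> q there: 2:T, 3:T. ✓
Satisfying worlds: {1, 3}.

2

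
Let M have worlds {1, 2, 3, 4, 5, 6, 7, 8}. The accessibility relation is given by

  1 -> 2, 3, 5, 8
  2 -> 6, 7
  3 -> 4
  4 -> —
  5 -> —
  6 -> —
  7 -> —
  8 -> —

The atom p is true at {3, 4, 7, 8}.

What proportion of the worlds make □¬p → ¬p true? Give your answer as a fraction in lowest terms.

5/8

1: □¬p is F, ¬p is T. ✓
2: □¬p is F, ¬p is T. ✓
3: □¬p is F, ¬p is F. ✓
4: □¬p is T, ¬p is F. ✗
5: □¬p is T, ¬p is T. ✓
6: □¬p is T, ¬p is T. ✓
7: □¬p is T, ¬p is F. ✗
8: □¬p is T, ¬p is F. ✗
That's 5 of 8 worlds, so 5/8.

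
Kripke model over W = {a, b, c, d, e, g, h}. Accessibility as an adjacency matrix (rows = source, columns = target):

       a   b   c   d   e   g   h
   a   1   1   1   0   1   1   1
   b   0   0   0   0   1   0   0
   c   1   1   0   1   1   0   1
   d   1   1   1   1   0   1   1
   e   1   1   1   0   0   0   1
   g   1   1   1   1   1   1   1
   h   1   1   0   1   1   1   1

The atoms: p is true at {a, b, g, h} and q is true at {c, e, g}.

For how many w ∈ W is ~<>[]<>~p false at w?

7

a: <>[]<>~p is T. ✗
b: <>[]<>~p is T. ✗
c: <>[]<>~p is T. ✗
d: <>[]<>~p is T. ✗
e: <>[]<>~p is T. ✗
g: <>[]<>~p is T. ✗
h: <>[]<>~p is T. ✗
Satisfying worlds: ∅.
So ~<>[]<>~p fails at the other 7 worlds.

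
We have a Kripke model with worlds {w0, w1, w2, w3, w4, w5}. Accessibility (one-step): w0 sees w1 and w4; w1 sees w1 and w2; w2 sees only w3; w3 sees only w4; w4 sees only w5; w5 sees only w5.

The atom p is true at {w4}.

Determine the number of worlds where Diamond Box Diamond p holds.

1

w0: successors {w1, w4}; Box Diamond p there: w1:F, w4:F. ✗
w1: successors {w1, w2}; Box Diamond p there: w1:F, w2:T. ✓
w2: successors {w3}; Box Diamond p there: w3:F. ✗
w3: successors {w4}; Box Diamond p there: w4:F. ✗
w4: successors {w5}; Box Diamond p there: w5:F. ✗
w5: successors {w5}; Box Diamond p there: w5:F. ✗
Satisfying worlds: {w1}.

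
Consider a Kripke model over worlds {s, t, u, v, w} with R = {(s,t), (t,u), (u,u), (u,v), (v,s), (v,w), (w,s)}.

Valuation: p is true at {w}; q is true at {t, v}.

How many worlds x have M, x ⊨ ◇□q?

s: successors {t}; □q there: t:F. ✗
t: successors {u}; □q there: u:F. ✗
u: successors {u, v}; □q there: u:F, v:F. ✗
v: successors {s, w}; □q there: s:T, w:F. ✓
w: successors {s}; □q there: s:T. ✓
Satisfying worlds: {v, w}.

2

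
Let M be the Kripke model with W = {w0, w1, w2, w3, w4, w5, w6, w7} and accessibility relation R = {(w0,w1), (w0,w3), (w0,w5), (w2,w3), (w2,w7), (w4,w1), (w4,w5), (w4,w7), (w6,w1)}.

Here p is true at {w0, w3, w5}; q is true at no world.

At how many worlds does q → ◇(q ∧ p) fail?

w0: q is F, ◇(q ∧ p) is F. ✓
w1: q is F, ◇(q ∧ p) is F. ✓
w2: q is F, ◇(q ∧ p) is F. ✓
w3: q is F, ◇(q ∧ p) is F. ✓
w4: q is F, ◇(q ∧ p) is F. ✓
w5: q is F, ◇(q ∧ p) is F. ✓
w6: q is F, ◇(q ∧ p) is F. ✓
w7: q is F, ◇(q ∧ p) is F. ✓
Satisfying worlds: {w0, w1, w2, w3, w4, w5, w6, w7}.
So q → ◇(q ∧ p) fails at the other 0 worlds.

0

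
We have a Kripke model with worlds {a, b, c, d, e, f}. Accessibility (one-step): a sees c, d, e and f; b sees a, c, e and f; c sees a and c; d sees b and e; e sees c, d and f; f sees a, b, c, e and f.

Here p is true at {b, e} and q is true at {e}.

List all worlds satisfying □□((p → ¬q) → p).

a: successors {c, d, e, f}; □((p → ¬q) → p) there: c:F, d:T, e:F, f:F. ✗
b: successors {a, c, e, f}; □((p → ¬q) → p) there: a:F, c:F, e:F, f:F. ✗
c: successors {a, c}; □((p → ¬q) → p) there: a:F, c:F. ✗
d: successors {b, e}; □((p → ¬q) → p) there: b:F, e:F. ✗
e: successors {c, d, f}; □((p → ¬q) → p) there: c:F, d:T, f:F. ✗
f: successors {a, b, c, e, f}; □((p → ¬q) → p) there: a:F, b:F, c:F, e:F, f:F. ✗

∅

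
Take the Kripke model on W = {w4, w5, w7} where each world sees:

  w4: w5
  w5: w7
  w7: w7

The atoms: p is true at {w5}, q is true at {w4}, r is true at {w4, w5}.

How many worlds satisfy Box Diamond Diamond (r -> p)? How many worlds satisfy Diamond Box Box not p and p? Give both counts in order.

For Box Diamond Diamond (r -> p):
w4: successors {w5}; Diamond Diamond (r -> p) there: w5:T. ✓
w5: successors {w7}; Diamond Diamond (r -> p) there: w7:T. ✓
w7: successors {w7}; Diamond Diamond (r -> p) there: w7:T. ✓
— 3 worlds.
For Diamond Box Box not p and p:
w4: Diamond Box Box not p is T, p is F. ✗
w5: Diamond Box Box not p is T, p is T. ✓
w7: Diamond Box Box not p is T, p is F. ✗
— 1 world.

3 and 1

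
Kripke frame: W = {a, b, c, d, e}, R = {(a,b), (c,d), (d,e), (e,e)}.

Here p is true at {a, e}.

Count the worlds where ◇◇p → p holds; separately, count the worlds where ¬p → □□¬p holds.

For ◇◇p → p:
a: ◇◇p is F, p is T. ✓
b: ◇◇p is F, p is F. ✓
c: ◇◇p is T, p is F. ✗
d: ◇◇p is T, p is F. ✗
e: ◇◇p is T, p is T. ✓
— 3 worlds.
For ¬p → □□¬p:
a: ¬p is F, □□¬p is T. ✓
b: ¬p is T, □□¬p is T. ✓
c: ¬p is T, □□¬p is F. ✗
d: ¬p is T, □□¬p is F. ✗
e: ¬p is F, □□¬p is F. ✓
— 3 worlds.

3 and 3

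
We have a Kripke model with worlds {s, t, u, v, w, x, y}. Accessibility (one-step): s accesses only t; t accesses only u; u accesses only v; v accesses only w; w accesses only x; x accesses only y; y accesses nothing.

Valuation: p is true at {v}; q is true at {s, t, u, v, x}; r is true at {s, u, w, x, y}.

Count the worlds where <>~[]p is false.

s: successors {t}; ~[]p there: t:T. ✓
t: successors {u}; ~[]p there: u:F. ✗
u: successors {v}; ~[]p there: v:T. ✓
v: successors {w}; ~[]p there: w:T. ✓
w: successors {x}; ~[]p there: x:T. ✓
x: successors {y}; ~[]p there: y:F. ✗
y: no successors, so <>~[]p fails. ✗
Satisfying worlds: {s, u, v, w}.
So <>~[]p fails at the other 3 worlds.

3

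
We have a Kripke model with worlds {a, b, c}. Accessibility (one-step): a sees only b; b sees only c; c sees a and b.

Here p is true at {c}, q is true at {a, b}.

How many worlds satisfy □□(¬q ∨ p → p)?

a: successors {b}; □(¬q ∨ p → p) there: b:T. ✓
b: successors {c}; □(¬q ∨ p → p) there: c:T. ✓
c: successors {a, b}; □(¬q ∨ p → p) there: a:T, b:T. ✓
Satisfying worlds: {a, b, c}.

3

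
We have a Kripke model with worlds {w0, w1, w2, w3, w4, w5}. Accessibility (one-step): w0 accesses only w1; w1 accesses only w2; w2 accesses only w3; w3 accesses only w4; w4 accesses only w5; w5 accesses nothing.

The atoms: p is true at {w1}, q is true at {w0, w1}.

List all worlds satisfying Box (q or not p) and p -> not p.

{w0, w2, w3, w4, w5}

w0: Box (q or not p) and p is F, not p is T. ✓
w1: Box (q or not p) and p is T, not p is F. ✗
w2: Box (q or not p) and p is F, not p is T. ✓
w3: Box (q or not p) and p is F, not p is T. ✓
w4: Box (q or not p) and p is F, not p is T. ✓
w5: Box (q or not p) and p is F, not p is T. ✓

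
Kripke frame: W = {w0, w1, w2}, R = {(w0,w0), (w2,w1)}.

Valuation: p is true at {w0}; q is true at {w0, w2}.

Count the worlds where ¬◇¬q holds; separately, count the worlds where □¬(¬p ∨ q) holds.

2 and 1

For ¬◇¬q:
w0: ◇¬q is F. ✓
w1: ◇¬q is F. ✓
w2: ◇¬q is T. ✗
— 2 worlds.
For □¬(¬p ∨ q):
w0: successors {w0}; ¬(¬p ∨ q) there: w0:F. ✗
w1: no successors, so □¬(¬p ∨ q) holds vacuously. ✓
w2: successors {w1}; ¬(¬p ∨ q) there: w1:F. ✗
— 1 world.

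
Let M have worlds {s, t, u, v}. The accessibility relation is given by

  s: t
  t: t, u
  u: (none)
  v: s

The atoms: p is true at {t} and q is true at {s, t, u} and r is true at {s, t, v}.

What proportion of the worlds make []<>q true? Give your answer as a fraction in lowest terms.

s: successors {t}; <>q there: t:T. ✓
t: successors {t, u}; <>q there: t:T, u:F. ✗
u: no successors, so []<>q holds vacuously. ✓
v: successors {s}; <>q there: s:T. ✓
That's 3 of 4 worlds, so 3/4.

3/4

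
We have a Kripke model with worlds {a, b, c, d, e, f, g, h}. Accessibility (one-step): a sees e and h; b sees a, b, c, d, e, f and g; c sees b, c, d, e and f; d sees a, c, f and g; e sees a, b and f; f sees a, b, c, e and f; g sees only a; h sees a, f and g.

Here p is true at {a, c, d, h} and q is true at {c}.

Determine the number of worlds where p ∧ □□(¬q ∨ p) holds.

a: p is T, □□(¬q ∨ p) is T. ✓
b: p is F, □□(¬q ∨ p) is T. ✗
c: p is T, □□(¬q ∨ p) is T. ✓
d: p is T, □□(¬q ∨ p) is T. ✓
e: p is F, □□(¬q ∨ p) is T. ✗
f: p is F, □□(¬q ∨ p) is T. ✗
g: p is F, □□(¬q ∨ p) is T. ✗
h: p is T, □□(¬q ∨ p) is T. ✓
Satisfying worlds: {a, c, d, h}.

4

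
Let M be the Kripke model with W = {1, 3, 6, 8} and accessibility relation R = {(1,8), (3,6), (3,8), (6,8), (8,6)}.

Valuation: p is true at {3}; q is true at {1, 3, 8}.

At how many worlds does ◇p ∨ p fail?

3

1: ◇p is F, p is F. ✗
3: ◇p is F, p is T. ✓
6: ◇p is F, p is F. ✗
8: ◇p is F, p is F. ✗
Satisfying worlds: {3}.
So ◇p ∨ p fails at the other 3 worlds.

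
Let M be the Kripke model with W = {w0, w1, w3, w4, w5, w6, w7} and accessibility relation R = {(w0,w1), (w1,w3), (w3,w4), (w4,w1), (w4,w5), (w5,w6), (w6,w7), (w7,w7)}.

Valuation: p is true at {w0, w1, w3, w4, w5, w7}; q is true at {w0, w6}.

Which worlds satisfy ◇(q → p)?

{w0, w1, w3, w4, w6, w7}

w0: successors {w1}; q → p there: w1:T. ✓
w1: successors {w3}; q → p there: w3:T. ✓
w3: successors {w4}; q → p there: w4:T. ✓
w4: successors {w1, w5}; q → p there: w1:T, w5:T. ✓
w5: successors {w6}; q → p there: w6:F. ✗
w6: successors {w7}; q → p there: w7:T. ✓
w7: successors {w7}; q → p there: w7:T. ✓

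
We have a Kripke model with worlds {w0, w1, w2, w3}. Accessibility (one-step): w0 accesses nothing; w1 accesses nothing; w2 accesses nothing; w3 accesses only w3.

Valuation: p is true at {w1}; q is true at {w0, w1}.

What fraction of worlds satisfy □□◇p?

w0: no successors, so □□◇p holds vacuously. ✓
w1: no successors, so □□◇p holds vacuously. ✓
w2: no successors, so □□◇p holds vacuously. ✓
w3: successors {w3}; □◇p there: w3:F. ✗
That's 3 of 4 worlds, so 3/4.

3/4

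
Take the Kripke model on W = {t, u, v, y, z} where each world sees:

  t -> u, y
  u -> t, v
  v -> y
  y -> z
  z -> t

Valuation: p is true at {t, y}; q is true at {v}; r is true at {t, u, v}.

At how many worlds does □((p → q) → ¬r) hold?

t: successors {u, y}; (p → q) → ¬r there: u:F, y:T. ✗
u: successors {t, v}; (p → q) → ¬r there: t:T, v:F. ✗
v: successors {y}; (p → q) → ¬r there: y:T. ✓
y: successors {z}; (p → q) → ¬r there: z:T. ✓
z: successors {t}; (p → q) → ¬r there: t:T. ✓
Satisfying worlds: {v, y, z}.

3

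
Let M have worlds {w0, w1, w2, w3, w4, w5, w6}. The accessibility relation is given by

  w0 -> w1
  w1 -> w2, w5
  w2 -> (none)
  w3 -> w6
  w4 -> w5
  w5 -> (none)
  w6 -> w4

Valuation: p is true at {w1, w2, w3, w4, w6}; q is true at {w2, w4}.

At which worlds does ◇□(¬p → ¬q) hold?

w0: successors {w1}; □(¬p → ¬q) there: w1:T. ✓
w1: successors {w2, w5}; □(¬p → ¬q) there: w2:T, w5:T. ✓
w2: no successors, so ◇□(¬p → ¬q) fails. ✗
w3: successors {w6}; □(¬p → ¬q) there: w6:T. ✓
w4: successors {w5}; □(¬p → ¬q) there: w5:T. ✓
w5: no successors, so ◇□(¬p → ¬q) fails. ✗
w6: successors {w4}; □(¬p → ¬q) there: w4:T. ✓

{w0, w1, w3, w4, w6}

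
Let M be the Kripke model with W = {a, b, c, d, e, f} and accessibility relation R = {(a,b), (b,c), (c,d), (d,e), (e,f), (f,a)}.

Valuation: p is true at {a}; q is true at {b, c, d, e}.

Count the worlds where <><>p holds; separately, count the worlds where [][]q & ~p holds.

1 and 3

For <><>p:
a: successors {b}; <>p there: b:F. ✗
b: successors {c}; <>p there: c:F. ✗
c: successors {d}; <>p there: d:F. ✗
d: successors {e}; <>p there: e:F. ✗
e: successors {f}; <>p there: f:T. ✓
f: successors {a}; <>p there: a:F. ✗
— 1 world.
For [][]q & ~p:
a: [][]q is T, ~p is F. ✗
b: [][]q is T, ~p is T. ✓
c: [][]q is T, ~p is T. ✓
d: [][]q is F, ~p is T. ✗
e: [][]q is F, ~p is T. ✗
f: [][]q is T, ~p is T. ✓
— 3 worlds.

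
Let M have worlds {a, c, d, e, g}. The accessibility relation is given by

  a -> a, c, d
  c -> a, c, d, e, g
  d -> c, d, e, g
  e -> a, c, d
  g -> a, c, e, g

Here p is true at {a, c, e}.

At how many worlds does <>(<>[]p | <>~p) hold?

5

a: successors {a, c, d}; <>[]p | <>~p there: a:T, c:T, d:T. ✓
c: successors {a, c, d, e, g}; <>[]p | <>~p there: a:T, c:T, d:T, e:T, g:T. ✓
d: successors {c, d, e, g}; <>[]p | <>~p there: c:T, d:T, e:T, g:T. ✓
e: successors {a, c, d}; <>[]p | <>~p there: a:T, c:T, d:T. ✓
g: successors {a, c, e, g}; <>[]p | <>~p there: a:T, c:T, e:T, g:T. ✓
Satisfying worlds: {a, c, d, e, g}.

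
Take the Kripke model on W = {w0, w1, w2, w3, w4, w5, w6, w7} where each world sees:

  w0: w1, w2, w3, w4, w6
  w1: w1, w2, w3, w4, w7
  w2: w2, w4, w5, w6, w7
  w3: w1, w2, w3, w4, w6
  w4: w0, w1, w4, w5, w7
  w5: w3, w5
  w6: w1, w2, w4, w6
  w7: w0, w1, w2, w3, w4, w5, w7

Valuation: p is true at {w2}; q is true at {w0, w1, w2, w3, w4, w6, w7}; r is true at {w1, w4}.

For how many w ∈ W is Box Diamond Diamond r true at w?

8

w0: successors {w1, w2, w3, w4, w6}; Diamond Diamond r there: w1:T, w2:T, w3:T, w4:T, w6:T. ✓
w1: successors {w1, w2, w3, w4, w7}; Diamond Diamond r there: w1:T, w2:T, w3:T, w4:T, w7:T. ✓
w2: successors {w2, w4, w5, w6, w7}; Diamond Diamond r there: w2:T, w4:T, w5:T, w6:T, w7:T. ✓
w3: successors {w1, w2, w3, w4, w6}; Diamond Diamond r there: w1:T, w2:T, w3:T, w4:T, w6:T. ✓
w4: successors {w0, w1, w4, w5, w7}; Diamond Diamond r there: w0:T, w1:T, w4:T, w5:T, w7:T. ✓
w5: successors {w3, w5}; Diamond Diamond r there: w3:T, w5:T. ✓
w6: successors {w1, w2, w4, w6}; Diamond Diamond r there: w1:T, w2:T, w4:T, w6:T. ✓
w7: successors {w0, w1, w2, w3, w4, w5, w7}; Diamond Diamond r there: w0:T, w1:T, w2:T, w3:T, w4:T, w5:T, w7:T. ✓
Satisfying worlds: {w0, w1, w2, w3, w4, w5, w6, w7}.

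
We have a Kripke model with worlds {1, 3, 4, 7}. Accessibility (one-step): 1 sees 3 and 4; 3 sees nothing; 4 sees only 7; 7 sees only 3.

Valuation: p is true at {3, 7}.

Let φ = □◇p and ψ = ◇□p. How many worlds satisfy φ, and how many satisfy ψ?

2 and 3

For □◇p:
1: successors {3, 4}; ◇p there: 3:F, 4:T. ✗
3: no successors, so □◇p holds vacuously. ✓
4: successors {7}; ◇p there: 7:T. ✓
7: successors {3}; ◇p there: 3:F. ✗
— 2 worlds.
For ◇□p:
1: successors {3, 4}; □p there: 3:T, 4:T. ✓
3: no successors, so ◇□p fails. ✗
4: successors {7}; □p there: 7:T. ✓
7: successors {3}; □p there: 3:T. ✓
— 3 worlds.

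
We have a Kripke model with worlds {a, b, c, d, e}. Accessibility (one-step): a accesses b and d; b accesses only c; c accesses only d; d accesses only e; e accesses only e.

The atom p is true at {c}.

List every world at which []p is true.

{b}

a: successors {b, d}; p there: b:F, d:F. ✗
b: successors {c}; p there: c:T. ✓
c: successors {d}; p there: d:F. ✗
d: successors {e}; p there: e:F. ✗
e: successors {e}; p there: e:F. ✗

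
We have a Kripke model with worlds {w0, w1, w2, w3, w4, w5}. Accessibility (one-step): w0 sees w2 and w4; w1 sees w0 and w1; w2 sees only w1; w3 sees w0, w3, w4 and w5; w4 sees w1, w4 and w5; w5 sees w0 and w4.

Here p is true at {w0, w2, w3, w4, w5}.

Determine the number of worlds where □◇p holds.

w0: successors {w2, w4}; ◇p there: w2:F, w4:T. ✗
w1: successors {w0, w1}; ◇p there: w0:T, w1:T. ✓
w2: successors {w1}; ◇p there: w1:T. ✓
w3: successors {w0, w3, w4, w5}; ◇p there: w0:T, w3:T, w4:T, w5:T. ✓
w4: successors {w1, w4, w5}; ◇p there: w1:T, w4:T, w5:T. ✓
w5: successors {w0, w4}; ◇p there: w0:T, w4:T. ✓
Satisfying worlds: {w1, w2, w3, w4, w5}.

5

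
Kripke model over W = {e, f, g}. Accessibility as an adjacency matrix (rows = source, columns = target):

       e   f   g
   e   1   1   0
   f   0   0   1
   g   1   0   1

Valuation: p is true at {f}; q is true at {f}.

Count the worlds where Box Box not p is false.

e: successors {e, f}; Box not p there: e:F, f:T. ✗
f: successors {g}; Box not p there: g:T. ✓
g: successors {e, g}; Box not p there: e:F, g:T. ✗
Satisfying worlds: {f}.
So Box Box not p fails at the other 2 worlds.

2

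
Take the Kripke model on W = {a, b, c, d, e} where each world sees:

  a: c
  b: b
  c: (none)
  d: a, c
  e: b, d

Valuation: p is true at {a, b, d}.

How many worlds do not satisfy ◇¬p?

a: successors {c}; ¬p there: c:T. ✓
b: successors {b}; ¬p there: b:F. ✗
c: no successors, so ◇¬p fails. ✗
d: successors {a, c}; ¬p there: a:F, c:T. ✓
e: successors {b, d}; ¬p there: b:F, d:F. ✗
Satisfying worlds: {a, d}.
So ◇¬p fails at the other 3 worlds.

3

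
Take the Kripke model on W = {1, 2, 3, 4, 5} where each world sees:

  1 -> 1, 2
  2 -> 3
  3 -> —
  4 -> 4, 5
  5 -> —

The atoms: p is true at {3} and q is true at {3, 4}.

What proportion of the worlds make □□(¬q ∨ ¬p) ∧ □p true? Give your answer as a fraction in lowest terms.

1: □□(¬q ∨ ¬p) is F, □p is F. ✗
2: □□(¬q ∨ ¬p) is T, □p is T. ✓
3: □□(¬q ∨ ¬p) is T, □p is T. ✓
4: □□(¬q ∨ ¬p) is T, □p is F. ✗
5: □□(¬q ∨ ¬p) is T, □p is T. ✓
That's 3 of 5 worlds, so 3/5.

3/5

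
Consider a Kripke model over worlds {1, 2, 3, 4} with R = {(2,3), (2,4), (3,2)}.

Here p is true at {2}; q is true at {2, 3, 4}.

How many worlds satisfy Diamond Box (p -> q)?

1: no successors, so Diamond Box (p -> q) fails. ✗
2: successors {3, 4}; Box (p -> q) there: 3:T, 4:T. ✓
3: successors {2}; Box (p -> q) there: 2:T. ✓
4: no successors, so Diamond Box (p -> q) fails. ✗
Satisfying worlds: {2, 3}.

2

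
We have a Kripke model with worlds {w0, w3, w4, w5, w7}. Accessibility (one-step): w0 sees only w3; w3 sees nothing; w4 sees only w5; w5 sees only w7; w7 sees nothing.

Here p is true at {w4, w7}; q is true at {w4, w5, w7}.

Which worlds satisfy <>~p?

{w0, w4}

w0: successors {w3}; ~p there: w3:T. ✓
w3: no successors, so <>~p fails. ✗
w4: successors {w5}; ~p there: w5:T. ✓
w5: successors {w7}; ~p there: w7:F. ✗
w7: no successors, so <>~p fails. ✗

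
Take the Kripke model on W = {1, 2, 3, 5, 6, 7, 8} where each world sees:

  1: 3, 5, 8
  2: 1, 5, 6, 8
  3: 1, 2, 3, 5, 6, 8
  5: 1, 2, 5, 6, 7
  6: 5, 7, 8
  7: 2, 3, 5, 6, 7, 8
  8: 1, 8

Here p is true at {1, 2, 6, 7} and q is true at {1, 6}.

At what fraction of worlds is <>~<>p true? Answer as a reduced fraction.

4/7

1: successors {3, 5, 8}; ~<>p there: 3:F, 5:F, 8:F. ✗
2: successors {1, 5, 6, 8}; ~<>p there: 1:T, 5:F, 6:F, 8:F. ✓
3: successors {1, 2, 3, 5, 6, 8}; ~<>p there: 1:T, 2:F, 3:F, 5:F, 6:F, 8:F. ✓
5: successors {1, 2, 5, 6, 7}; ~<>p there: 1:T, 2:F, 5:F, 6:F, 7:F. ✓
6: successors {5, 7, 8}; ~<>p there: 5:F, 7:F, 8:F. ✗
7: successors {2, 3, 5, 6, 7, 8}; ~<>p there: 2:F, 3:F, 5:F, 6:F, 7:F, 8:F. ✗
8: successors {1, 8}; ~<>p there: 1:T, 8:F. ✓
That's 4 of 7 worlds, so 4/7.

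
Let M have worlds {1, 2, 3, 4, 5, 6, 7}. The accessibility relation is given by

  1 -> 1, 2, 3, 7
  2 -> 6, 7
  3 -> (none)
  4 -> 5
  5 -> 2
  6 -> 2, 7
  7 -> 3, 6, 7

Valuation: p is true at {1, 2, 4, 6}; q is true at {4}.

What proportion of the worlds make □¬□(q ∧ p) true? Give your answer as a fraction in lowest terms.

5/7

1: successors {1, 2, 3, 7}; ¬□(q ∧ p) there: 1:T, 2:T, 3:F, 7:T. ✗
2: successors {6, 7}; ¬□(q ∧ p) there: 6:T, 7:T. ✓
3: no successors, so □¬□(q ∧ p) holds vacuously. ✓
4: successors {5}; ¬□(q ∧ p) there: 5:T. ✓
5: successors {2}; ¬□(q ∧ p) there: 2:T. ✓
6: successors {2, 7}; ¬□(q ∧ p) there: 2:T, 7:T. ✓
7: successors {3, 6, 7}; ¬□(q ∧ p) there: 3:F, 6:T, 7:T. ✗
That's 5 of 7 worlds, so 5/7.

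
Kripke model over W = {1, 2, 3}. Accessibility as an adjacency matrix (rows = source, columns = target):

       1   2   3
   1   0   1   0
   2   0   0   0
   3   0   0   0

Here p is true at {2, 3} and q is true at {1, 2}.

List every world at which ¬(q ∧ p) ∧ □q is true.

1: ¬(q ∧ p) is T, □q is T. ✓
2: ¬(q ∧ p) is F, □q is T. ✗
3: ¬(q ∧ p) is T, □q is T. ✓

{1, 3}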